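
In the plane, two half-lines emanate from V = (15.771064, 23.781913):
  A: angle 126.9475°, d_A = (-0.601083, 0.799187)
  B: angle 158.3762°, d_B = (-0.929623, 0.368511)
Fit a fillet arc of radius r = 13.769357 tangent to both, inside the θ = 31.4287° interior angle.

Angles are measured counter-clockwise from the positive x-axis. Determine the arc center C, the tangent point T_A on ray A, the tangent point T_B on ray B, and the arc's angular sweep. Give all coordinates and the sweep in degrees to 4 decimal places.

bisector direction at 142.6618° = (-0.795070,0.606518)
center distance |VC| = r/sin(θ/2) = 13.769357/sin(15.7143°) = 50.839161
C = V + |VC|·bis = (-24.6496,54.6168)
T_A = V + ((C−V)·d_A)·d_A = V + 48.9390·d_A = (-13.6453,62.8933)
T_B = V + ((C−V)·d_B)·d_B = V + 48.9390·d_B = (-29.7238,41.8165)
sweep = 180° − θ = 148.5713°

center=(-24.6496,54.6168) T_A=(-13.6453,62.8933) T_B=(-29.7238,41.8165) sweep=148.5713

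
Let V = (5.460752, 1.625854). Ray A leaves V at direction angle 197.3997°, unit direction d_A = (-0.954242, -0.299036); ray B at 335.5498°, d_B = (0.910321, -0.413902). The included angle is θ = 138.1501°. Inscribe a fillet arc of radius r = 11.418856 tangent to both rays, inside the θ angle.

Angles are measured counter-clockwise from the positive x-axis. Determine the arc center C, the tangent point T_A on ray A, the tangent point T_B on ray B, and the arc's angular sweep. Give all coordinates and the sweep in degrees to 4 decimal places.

center=(4.7090,-10.5761) T_A=(1.2944,0.3202) T_B=(9.4353,-0.1813) sweep=41.8499

bisector direction at 266.4748° = (-0.061488,-0.998108)
center distance |VC| = r/sin(θ/2) = 11.418856/sin(69.0751°) = 12.225114
C = V + |VC|·bis = (4.7090,-10.5761)
T_A = V + ((C−V)·d_A)·d_A = V + 4.3661·d_A = (1.2944,0.3202)
T_B = V + ((C−V)·d_B)·d_B = V + 4.3661·d_B = (9.4353,-0.1813)
sweep = 180° − θ = 41.8499°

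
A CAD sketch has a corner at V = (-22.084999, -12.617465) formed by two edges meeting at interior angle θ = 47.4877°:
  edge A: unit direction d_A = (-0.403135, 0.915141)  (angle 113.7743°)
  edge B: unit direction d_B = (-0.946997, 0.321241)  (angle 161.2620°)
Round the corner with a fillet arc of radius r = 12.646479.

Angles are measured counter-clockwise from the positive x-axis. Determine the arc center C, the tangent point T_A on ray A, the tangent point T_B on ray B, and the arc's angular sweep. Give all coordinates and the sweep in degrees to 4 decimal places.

bisector direction at 137.5182° = (-0.737491,0.675357)
center distance |VC| = r/sin(θ/2) = 12.646479/sin(23.7438°) = 31.408240
C = V + |VC|·bis = (-45.2483,8.5943)
T_A = V + ((C−V)·d_A)·d_A = V + 28.7497·d_A = (-33.6750,13.6925)
T_B = V + ((C−V)·d_B)·d_B = V + 28.7497·d_B = (-49.3109,-3.3819)
sweep = 180° − θ = 132.5123°

center=(-45.2483,8.5943) T_A=(-33.6750,13.6925) T_B=(-49.3109,-3.3819) sweep=132.5123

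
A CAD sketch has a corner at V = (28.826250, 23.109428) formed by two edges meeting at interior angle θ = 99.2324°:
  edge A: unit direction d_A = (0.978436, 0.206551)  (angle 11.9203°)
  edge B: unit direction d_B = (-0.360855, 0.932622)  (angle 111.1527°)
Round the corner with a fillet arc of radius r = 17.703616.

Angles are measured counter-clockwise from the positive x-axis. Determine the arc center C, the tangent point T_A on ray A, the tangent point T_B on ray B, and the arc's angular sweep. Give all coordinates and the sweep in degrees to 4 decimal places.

center=(39.9032,43.5416) T_A=(43.5599,26.2197) T_B=(23.3924,37.1532) sweep=80.7676

bisector direction at 61.5365° = (0.476599,0.879121)
center distance |VC| = r/sin(θ/2) = 17.703616/sin(49.6162°) = 23.241585
C = V + |VC|·bis = (39.9032,43.5416)
T_A = V + ((C−V)·d_A)·d_A = V + 15.0583·d_A = (43.5599,26.2197)
T_B = V + ((C−V)·d_B)·d_B = V + 15.0583·d_B = (23.3924,37.1532)
sweep = 180° − θ = 80.7676°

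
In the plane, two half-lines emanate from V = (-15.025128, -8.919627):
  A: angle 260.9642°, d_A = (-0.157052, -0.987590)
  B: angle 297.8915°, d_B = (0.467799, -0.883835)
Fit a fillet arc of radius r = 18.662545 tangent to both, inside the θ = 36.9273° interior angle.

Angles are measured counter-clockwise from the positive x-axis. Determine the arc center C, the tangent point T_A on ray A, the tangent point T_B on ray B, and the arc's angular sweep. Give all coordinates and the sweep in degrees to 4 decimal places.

center=(-5.3725,-67.0513) T_A=(-23.8034,-64.1203) T_B=(11.1221,-58.3210) sweep=143.0727

bisector direction at 279.4279° = (0.163805,-0.986493)
center distance |VC| = r/sin(θ/2) = 18.662545/sin(18.4637°) = 58.927601
C = V + |VC|·bis = (-5.3725,-67.0513)
T_A = V + ((C−V)·d_A)·d_A = V + 55.8943·d_A = (-23.8034,-64.1203)
T_B = V + ((C−V)·d_B)·d_B = V + 55.8943·d_B = (11.1221,-58.3210)
sweep = 180° − θ = 143.0727°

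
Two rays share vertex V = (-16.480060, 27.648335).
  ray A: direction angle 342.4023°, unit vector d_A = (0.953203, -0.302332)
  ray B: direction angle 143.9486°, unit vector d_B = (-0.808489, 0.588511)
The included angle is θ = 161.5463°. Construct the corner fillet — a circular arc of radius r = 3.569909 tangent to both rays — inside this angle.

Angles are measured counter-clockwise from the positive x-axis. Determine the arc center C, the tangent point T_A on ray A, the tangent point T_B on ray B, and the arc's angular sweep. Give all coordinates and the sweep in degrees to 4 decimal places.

center=(-14.8480,30.8759) T_A=(-15.9273,27.4730) T_B=(-16.9489,27.9896) sweep=18.4537

bisector direction at 63.1755° = (0.451260,0.892393)
center distance |VC| = r/sin(θ/2) = 3.569909/sin(80.7732°) = 3.616705
C = V + |VC|·bis = (-14.8480,30.8759)
T_A = V + ((C−V)·d_A)·d_A = V + 0.5799·d_A = (-15.9273,27.4730)
T_B = V + ((C−V)·d_B)·d_B = V + 0.5799·d_B = (-16.9489,27.9896)
sweep = 180° − θ = 18.4537°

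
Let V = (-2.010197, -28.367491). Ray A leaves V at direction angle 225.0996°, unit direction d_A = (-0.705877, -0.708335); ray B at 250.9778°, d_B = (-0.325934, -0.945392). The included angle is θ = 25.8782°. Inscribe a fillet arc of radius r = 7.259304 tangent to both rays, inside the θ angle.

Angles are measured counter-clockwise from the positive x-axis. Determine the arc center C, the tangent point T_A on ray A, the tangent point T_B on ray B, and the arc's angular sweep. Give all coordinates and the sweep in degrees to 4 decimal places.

bisector direction at 238.0387° = (-0.529346,-0.848406)
center distance |VC| = r/sin(θ/2) = 7.259304/sin(12.9391°) = 32.419871
C = V + |VC|·bis = (-19.1715,-55.8727)
T_A = V + ((C−V)·d_A)·d_A = V + 31.5967·d_A = (-24.3136,-50.7485)
T_B = V + ((C−V)·d_B)·d_B = V + 31.5967·d_B = (-12.3086,-58.2388)
sweep = 180° − θ = 154.1218°

center=(-19.1715,-55.8727) T_A=(-24.3136,-50.7485) T_B=(-12.3086,-58.2388) sweep=154.1218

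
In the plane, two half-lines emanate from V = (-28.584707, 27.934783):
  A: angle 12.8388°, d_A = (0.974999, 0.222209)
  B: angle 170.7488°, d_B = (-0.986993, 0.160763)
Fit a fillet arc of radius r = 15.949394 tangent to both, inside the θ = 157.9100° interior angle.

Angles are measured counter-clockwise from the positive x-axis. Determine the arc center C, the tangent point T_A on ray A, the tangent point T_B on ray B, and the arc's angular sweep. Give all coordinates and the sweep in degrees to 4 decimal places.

bisector direction at 91.7938° = (-0.031303,0.999510)
center distance |VC| = r/sin(θ/2) = 15.949394/sin(78.9550°) = 16.250400
C = V + |VC|·bis = (-29.0934,44.1772)
T_A = V + ((C−V)·d_A)·d_A = V + 3.1133·d_A = (-25.5493,28.6266)
T_B = V + ((C−V)·d_B)·d_B = V + 3.1133·d_B = (-31.6575,28.4353)
sweep = 180° − θ = 22.0900°

center=(-29.0934,44.1772) T_A=(-25.5493,28.6266) T_B=(-31.6575,28.4353) sweep=22.0900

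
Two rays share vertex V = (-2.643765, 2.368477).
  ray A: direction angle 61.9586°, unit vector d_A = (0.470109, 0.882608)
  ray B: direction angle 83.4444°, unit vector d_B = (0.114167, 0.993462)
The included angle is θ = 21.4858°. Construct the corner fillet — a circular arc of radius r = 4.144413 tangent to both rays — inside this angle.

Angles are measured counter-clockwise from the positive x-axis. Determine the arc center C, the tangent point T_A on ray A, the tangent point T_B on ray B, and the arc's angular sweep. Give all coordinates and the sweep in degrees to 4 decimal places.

bisector direction at 72.7015° = (0.297350,0.954769)
center distance |VC| = r/sin(θ/2) = 4.144413/sin(10.7429°) = 22.233702
C = V + |VC|·bis = (3.9674,23.5965)
T_A = V + ((C−V)·d_A)·d_A = V + 21.8440·d_A = (7.6253,21.6482)
T_B = V + ((C−V)·d_B)·d_B = V + 21.8440·d_B = (-0.1499,24.0697)
sweep = 180° − θ = 158.5142°

center=(3.9674,23.5965) T_A=(7.6253,21.6482) T_B=(-0.1499,24.0697) sweep=158.5142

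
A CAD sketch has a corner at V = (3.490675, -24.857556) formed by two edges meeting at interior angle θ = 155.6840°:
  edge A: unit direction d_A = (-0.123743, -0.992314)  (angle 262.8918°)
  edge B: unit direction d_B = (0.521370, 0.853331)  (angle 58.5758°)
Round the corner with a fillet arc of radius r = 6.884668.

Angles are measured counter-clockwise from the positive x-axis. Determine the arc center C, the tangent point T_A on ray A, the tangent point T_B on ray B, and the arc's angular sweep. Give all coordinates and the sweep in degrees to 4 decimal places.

center=(10.1389,-27.1813) T_A=(3.3071,-26.3294) T_B=(4.2640,-23.5919) sweep=24.3160

bisector direction at 340.7338° = (0.943996,-0.329958)
center distance |VC| = r/sin(θ/2) = 6.884668/sin(77.8420°) = 7.042630
C = V + |VC|·bis = (10.1389,-27.1813)
T_A = V + ((C−V)·d_A)·d_A = V + 1.4832·d_A = (3.3071,-26.3294)
T_B = V + ((C−V)·d_B)·d_B = V + 1.4832·d_B = (4.2640,-23.5919)
sweep = 180° − θ = 24.3160°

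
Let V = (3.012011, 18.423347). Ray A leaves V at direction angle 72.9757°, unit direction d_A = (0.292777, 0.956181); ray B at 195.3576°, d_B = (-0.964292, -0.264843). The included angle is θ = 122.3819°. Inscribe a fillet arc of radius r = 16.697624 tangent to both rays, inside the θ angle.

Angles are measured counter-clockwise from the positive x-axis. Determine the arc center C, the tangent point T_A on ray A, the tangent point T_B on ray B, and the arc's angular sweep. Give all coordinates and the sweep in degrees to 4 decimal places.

bisector direction at 134.1667° = (-0.696748,0.717316)
center distance |VC| = r/sin(θ/2) = 16.697624/sin(61.1910°) = 19.056199
C = V + |VC|·bis = (-10.2654,32.0927)
T_A = V + ((C−V)·d_A)·d_A = V + 9.1830·d_A = (5.7006,27.2040)
T_B = V + ((C−V)·d_B)·d_B = V + 9.1830·d_B = (-5.8431,15.9913)
sweep = 180° − θ = 57.6181°

center=(-10.2654,32.0927) T_A=(5.7006,27.2040) T_B=(-5.8431,15.9913) sweep=57.6181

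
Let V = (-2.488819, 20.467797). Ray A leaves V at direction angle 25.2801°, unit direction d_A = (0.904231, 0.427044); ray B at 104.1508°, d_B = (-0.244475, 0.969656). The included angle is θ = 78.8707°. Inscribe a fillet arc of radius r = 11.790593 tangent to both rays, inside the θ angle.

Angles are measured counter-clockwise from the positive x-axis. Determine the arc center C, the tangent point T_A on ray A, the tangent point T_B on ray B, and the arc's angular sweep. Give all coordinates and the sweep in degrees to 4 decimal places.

bisector direction at 64.7155° = (0.427114,0.904198)
center distance |VC| = r/sin(θ/2) = 11.790593/sin(39.4353°) = 18.561808
C = V + |VC|·bis = (5.4392,37.2513)
T_A = V + ((C−V)·d_A)·d_A = V + 14.3361·d_A = (10.4743,26.5899)
T_B = V + ((C−V)·d_B)·d_B = V + 14.3361·d_B = (-5.9936,34.3688)
sweep = 180° − θ = 101.1293°

center=(5.4392,37.2513) T_A=(10.4743,26.5899) T_B=(-5.9936,34.3688) sweep=101.1293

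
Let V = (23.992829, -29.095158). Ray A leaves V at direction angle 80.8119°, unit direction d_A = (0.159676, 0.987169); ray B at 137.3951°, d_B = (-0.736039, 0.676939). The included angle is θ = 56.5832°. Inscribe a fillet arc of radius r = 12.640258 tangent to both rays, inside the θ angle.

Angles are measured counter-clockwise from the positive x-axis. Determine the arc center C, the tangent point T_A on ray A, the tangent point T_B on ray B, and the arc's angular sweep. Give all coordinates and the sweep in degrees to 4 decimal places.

bisector direction at 109.1035° = (-0.327276,0.944929)
center distance |VC| = r/sin(θ/2) = 12.640258/sin(28.2916°) = 26.669511
C = V + |VC|·bis = (15.2645,-3.8944)
T_A = V + ((C−V)·d_A)·d_A = V + 23.4838·d_A = (27.7426,-5.9127)
T_B = V + ((C−V)·d_B)·d_B = V + 23.4838·d_B = (6.7079,-13.1981)
sweep = 180° − θ = 123.4168°

center=(15.2645,-3.8944) T_A=(27.7426,-5.9127) T_B=(6.7079,-13.1981) sweep=123.4168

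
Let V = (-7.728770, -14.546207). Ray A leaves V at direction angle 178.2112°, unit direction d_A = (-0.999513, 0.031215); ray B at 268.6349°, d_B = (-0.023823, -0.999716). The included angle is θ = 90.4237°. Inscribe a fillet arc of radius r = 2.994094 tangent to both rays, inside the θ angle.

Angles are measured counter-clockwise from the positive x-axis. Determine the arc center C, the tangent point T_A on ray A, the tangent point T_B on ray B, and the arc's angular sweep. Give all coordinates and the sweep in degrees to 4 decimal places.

center=(-10.7928,-17.4461) T_A=(-10.6994,-14.4534) T_B=(-7.7996,-17.5174) sweep=89.5763

bisector direction at 223.4230° = (-0.726298,-0.687380)
center distance |VC| = r/sin(θ/2) = 2.994094/sin(45.2118°) = 4.218719
C = V + |VC|·bis = (-10.7928,-17.4461)
T_A = V + ((C−V)·d_A)·d_A = V + 2.9720·d_A = (-10.6994,-14.4534)
T_B = V + ((C−V)·d_B)·d_B = V + 2.9720·d_B = (-7.7996,-17.5174)
sweep = 180° − θ = 89.5763°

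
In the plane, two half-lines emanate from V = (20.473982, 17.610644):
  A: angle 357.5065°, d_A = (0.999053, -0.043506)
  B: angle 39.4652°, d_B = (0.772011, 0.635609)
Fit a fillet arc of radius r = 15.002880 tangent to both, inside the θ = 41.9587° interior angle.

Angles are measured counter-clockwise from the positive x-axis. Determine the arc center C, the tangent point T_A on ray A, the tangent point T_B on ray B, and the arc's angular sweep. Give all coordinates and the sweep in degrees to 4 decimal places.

bisector direction at 18.4858° = (0.948402,0.317070)
center distance |VC| = r/sin(θ/2) = 15.002880/sin(20.9794°) = 41.903804
C = V + |VC|·bis = (60.2156,30.8971)
T_A = V + ((C−V)·d_A)·d_A = V + 39.1260·d_A = (59.5629,15.9084)
T_B = V + ((C−V)·d_B)·d_B = V + 39.1260·d_B = (50.6797,42.4795)
sweep = 180° − θ = 138.0413°

center=(60.2156,30.8971) T_A=(59.5629,15.9084) T_B=(50.6797,42.4795) sweep=138.0413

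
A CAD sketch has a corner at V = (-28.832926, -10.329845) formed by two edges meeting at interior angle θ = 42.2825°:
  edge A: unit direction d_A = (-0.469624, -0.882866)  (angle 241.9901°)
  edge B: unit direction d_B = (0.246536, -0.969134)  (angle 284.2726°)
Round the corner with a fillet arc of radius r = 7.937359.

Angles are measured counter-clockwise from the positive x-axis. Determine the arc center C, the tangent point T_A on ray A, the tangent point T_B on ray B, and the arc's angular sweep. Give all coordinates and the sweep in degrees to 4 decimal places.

bisector direction at 263.1313° = (-0.119594,-0.992823)
center distance |VC| = r/sin(θ/2) = 7.937359/sin(21.1412°) = 22.007360
C = V + |VC|·bis = (-31.4649,-32.1793)
T_A = V + ((C−V)·d_A)·d_A = V + 20.5261·d_A = (-38.4725,-28.4517)
T_B = V + ((C−V)·d_B)·d_B = V + 20.5261·d_B = (-23.7725,-30.2224)
sweep = 180° − θ = 137.7175°

center=(-31.4649,-32.1793) T_A=(-38.4725,-28.4517) T_B=(-23.7725,-30.2224) sweep=137.7175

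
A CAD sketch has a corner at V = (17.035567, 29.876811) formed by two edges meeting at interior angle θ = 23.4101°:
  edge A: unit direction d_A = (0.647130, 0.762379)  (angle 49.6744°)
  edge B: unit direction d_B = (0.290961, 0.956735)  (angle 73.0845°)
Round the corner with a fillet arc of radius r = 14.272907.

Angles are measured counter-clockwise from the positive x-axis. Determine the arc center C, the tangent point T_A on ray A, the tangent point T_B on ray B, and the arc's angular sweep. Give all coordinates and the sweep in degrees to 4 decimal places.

bisector direction at 61.3794° = (0.479007,0.877811)
center distance |VC| = r/sin(θ/2) = 14.272907/sin(11.7050°) = 70.353692
C = V + |VC|·bis = (50.7355,91.6341)
T_A = V + ((C−V)·d_A)·d_A = V + 68.8907·d_A = (61.6168,82.3976)
T_B = V + ((C−V)·d_B)·d_B = V + 68.8907·d_B = (37.0801,95.7869)
sweep = 180° − θ = 156.5899°

center=(50.7355,91.6341) T_A=(61.6168,82.3976) T_B=(37.0801,95.7869) sweep=156.5899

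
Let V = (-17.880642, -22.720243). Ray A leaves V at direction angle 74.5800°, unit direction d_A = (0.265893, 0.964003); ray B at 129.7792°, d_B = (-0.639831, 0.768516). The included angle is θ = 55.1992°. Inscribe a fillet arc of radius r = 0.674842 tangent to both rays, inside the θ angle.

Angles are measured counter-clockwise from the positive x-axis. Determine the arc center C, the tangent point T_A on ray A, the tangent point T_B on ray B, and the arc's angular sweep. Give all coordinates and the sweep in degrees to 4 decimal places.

center=(-18.1880,-21.2964) T_A=(-17.5374,-21.4758) T_B=(-18.7066,-21.7282) sweep=124.8008

bisector direction at 102.1796° = (-0.210977,0.977491)
center distance |VC| = r/sin(θ/2) = 0.674842/sin(27.5996°) = 1.456630
C = V + |VC|·bis = (-18.1880,-21.2964)
T_A = V + ((C−V)·d_A)·d_A = V + 1.2909·d_A = (-17.5374,-21.4758)
T_B = V + ((C−V)·d_B)·d_B = V + 1.2909·d_B = (-18.7066,-21.7282)
sweep = 180° − θ = 124.8008°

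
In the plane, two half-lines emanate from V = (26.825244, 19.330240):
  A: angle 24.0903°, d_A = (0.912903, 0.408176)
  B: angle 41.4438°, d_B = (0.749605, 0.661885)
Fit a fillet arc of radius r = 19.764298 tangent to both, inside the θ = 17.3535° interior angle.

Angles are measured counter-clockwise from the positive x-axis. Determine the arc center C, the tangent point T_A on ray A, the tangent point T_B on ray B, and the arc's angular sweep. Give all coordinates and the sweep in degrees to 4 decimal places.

bisector direction at 32.7670° = (0.840878,0.541225)
center distance |VC| = r/sin(θ/2) = 19.764298/sin(8.6768°) = 131.011129
C = V + |VC|·bis = (136.9896,90.2367)
T_A = V + ((C−V)·d_A)·d_A = V + 129.5117·d_A = (145.0569,72.1938)
T_B = V + ((C−V)·d_B)·d_B = V + 129.5117·d_B = (123.9079,105.0521)
sweep = 180° − θ = 162.6465°

center=(136.9896,90.2367) T_A=(145.0569,72.1938) T_B=(123.9079,105.0521) sweep=162.6465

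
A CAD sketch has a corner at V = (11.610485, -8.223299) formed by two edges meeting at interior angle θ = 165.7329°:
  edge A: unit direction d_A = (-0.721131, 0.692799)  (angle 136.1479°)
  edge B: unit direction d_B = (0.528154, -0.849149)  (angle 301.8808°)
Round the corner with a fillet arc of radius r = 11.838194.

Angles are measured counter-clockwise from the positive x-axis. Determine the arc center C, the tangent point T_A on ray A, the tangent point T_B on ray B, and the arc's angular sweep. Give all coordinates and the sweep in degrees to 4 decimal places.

center=(2.3406,-15.7338) T_A=(10.5421,-7.1969) T_B=(12.3930,-9.4814) sweep=14.2671

bisector direction at 219.0144° = (-0.776988,-0.629515)
center distance |VC| = r/sin(θ/2) = 11.838194/sin(82.8665°) = 11.930544
C = V + |VC|·bis = (2.3406,-15.7338)
T_A = V + ((C−V)·d_A)·d_A = V + 1.4816·d_A = (10.5421,-7.1969)
T_B = V + ((C−V)·d_B)·d_B = V + 1.4816·d_B = (12.3930,-9.4814)
sweep = 180° − θ = 14.2671°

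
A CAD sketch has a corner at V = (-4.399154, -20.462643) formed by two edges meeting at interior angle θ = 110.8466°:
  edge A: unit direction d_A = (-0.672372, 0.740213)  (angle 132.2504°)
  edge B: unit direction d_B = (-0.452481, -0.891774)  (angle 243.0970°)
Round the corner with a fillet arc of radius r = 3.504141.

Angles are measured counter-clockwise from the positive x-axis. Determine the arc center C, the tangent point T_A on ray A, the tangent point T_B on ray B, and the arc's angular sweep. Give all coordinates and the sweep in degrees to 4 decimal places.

center=(-8.6169,-21.0309) T_A=(-6.0231,-18.6748) T_B=(-5.4920,-22.6165) sweep=69.1534

bisector direction at 187.6737° = (-0.991045,-0.133531)
center distance |VC| = r/sin(θ/2) = 3.504141/sin(55.4233°) = 4.255867
C = V + |VC|·bis = (-8.6169,-21.0309)
T_A = V + ((C−V)·d_A)·d_A = V + 2.4152·d_A = (-6.0231,-18.6748)
T_B = V + ((C−V)·d_B)·d_B = V + 2.4152·d_B = (-5.4920,-22.6165)
sweep = 180° − θ = 69.1534°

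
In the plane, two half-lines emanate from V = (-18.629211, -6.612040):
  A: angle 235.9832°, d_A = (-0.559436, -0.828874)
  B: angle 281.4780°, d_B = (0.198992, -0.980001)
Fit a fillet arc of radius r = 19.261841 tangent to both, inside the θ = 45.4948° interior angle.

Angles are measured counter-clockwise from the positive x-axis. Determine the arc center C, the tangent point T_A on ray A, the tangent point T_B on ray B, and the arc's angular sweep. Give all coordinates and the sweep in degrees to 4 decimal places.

bisector direction at 258.7306° = (-0.195422,-0.980719)
center distance |VC| = r/sin(θ/2) = 19.261841/sin(22.7474°) = 49.814791
C = V + |VC|·bis = (-28.3641,-55.4664)
T_A = V + ((C−V)·d_A)·d_A = V + 45.9401·d_A = (-44.3298,-44.6906)
T_B = V + ((C−V)·d_B)·d_B = V + 45.9401·d_B = (-9.4875,-51.6334)
sweep = 180° − θ = 134.5052°

center=(-28.3641,-55.4664) T_A=(-44.3298,-44.6906) T_B=(-9.4875,-51.6334) sweep=134.5052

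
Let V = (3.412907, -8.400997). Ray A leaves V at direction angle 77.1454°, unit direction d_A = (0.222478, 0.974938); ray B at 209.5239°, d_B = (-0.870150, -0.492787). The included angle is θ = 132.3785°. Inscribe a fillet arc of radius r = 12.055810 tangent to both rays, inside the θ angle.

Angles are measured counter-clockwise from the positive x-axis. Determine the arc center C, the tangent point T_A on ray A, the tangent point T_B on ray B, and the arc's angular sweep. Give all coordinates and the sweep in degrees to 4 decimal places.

center=(-7.1572,-0.5322) T_A=(4.5965,-3.2144) T_B=(-1.2162,-11.0226) sweep=47.6215

bisector direction at 143.3347° = (-0.802137,0.597140)
center distance |VC| = r/sin(θ/2) = 12.055810/sin(66.1893°) = 13.177420
C = V + |VC|·bis = (-7.1572,-0.5322)
T_A = V + ((C−V)·d_A)·d_A = V + 5.3199·d_A = (4.5965,-3.2144)
T_B = V + ((C−V)·d_B)·d_B = V + 5.3199·d_B = (-1.2162,-11.0226)
sweep = 180° − θ = 47.6215°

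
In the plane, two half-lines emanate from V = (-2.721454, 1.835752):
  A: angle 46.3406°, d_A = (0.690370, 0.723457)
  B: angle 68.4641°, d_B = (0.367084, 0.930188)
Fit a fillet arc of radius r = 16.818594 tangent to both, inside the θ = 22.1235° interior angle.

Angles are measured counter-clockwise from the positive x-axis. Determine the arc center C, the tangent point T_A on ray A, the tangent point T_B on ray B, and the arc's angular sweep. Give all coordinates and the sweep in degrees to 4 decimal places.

bisector direction at 57.4024° = (0.538736,0.842474)
center distance |VC| = r/sin(θ/2) = 16.818594/sin(11.0617°) = 87.657645
C = V + |VC|·bis = (44.5029,75.6851)
T_A = V + ((C−V)·d_A)·d_A = V + 86.0291·d_A = (56.6704,64.0740)
T_B = V + ((C−V)·d_B)·d_B = V + 86.0291·d_B = (28.8584,81.8589)
sweep = 180° − θ = 157.8765°

center=(44.5029,75.6851) T_A=(56.6704,64.0740) T_B=(28.8584,81.8589) sweep=157.8765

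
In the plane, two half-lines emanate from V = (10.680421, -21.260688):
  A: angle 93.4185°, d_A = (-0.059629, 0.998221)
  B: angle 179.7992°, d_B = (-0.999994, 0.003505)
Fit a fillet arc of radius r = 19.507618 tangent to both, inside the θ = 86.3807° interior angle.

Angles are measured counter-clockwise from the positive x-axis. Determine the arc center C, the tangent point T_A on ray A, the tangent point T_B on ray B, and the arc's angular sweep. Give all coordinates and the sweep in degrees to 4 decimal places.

bisector direction at 136.6089° = (-0.726681,0.686975)
center distance |VC| = r/sin(θ/2) = 19.507618/sin(43.1904°) = 28.502228
C = V + |VC|·bis = (-10.0316,-1.6804)
T_A = V + ((C−V)·d_A)·d_A = V + 20.7805·d_A = (9.4413,-0.5171)
T_B = V + ((C−V)·d_B)·d_B = V + 20.7805·d_B = (-10.1000,-21.1879)
sweep = 180° − θ = 93.6193°

center=(-10.0316,-1.6804) T_A=(9.4413,-0.5171) T_B=(-10.1000,-21.1879) sweep=93.6193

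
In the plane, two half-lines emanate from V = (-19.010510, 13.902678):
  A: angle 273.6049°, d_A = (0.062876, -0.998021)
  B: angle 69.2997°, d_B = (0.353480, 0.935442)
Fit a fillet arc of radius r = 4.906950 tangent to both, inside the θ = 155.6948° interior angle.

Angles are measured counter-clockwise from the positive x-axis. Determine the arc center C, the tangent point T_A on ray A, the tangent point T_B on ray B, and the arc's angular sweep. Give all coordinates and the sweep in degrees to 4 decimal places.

center=(-14.0468,13.1566) T_A=(-18.9441,12.8481) T_B=(-18.6370,14.8911) sweep=24.3052

bisector direction at 351.4523° = (0.988892,-0.148633)
center distance |VC| = r/sin(θ/2) = 4.906950/sin(77.8474°) = 5.019434
C = V + |VC|·bis = (-14.0468,13.1566)
T_A = V + ((C−V)·d_A)·d_A = V + 1.0567·d_A = (-18.9441,12.8481)
T_B = V + ((C−V)·d_B)·d_B = V + 1.0567·d_B = (-18.6370,14.8911)
sweep = 180° − θ = 24.3052°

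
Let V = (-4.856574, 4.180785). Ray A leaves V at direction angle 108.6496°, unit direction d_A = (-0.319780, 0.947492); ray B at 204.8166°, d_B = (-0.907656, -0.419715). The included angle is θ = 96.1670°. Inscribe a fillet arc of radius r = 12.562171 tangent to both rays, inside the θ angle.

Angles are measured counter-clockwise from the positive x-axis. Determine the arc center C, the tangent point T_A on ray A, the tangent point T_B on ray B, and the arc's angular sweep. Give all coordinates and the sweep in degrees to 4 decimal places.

bisector direction at 156.7331° = (-0.918675,0.395015)
center distance |VC| = r/sin(θ/2) = 12.562171/sin(48.0835°) = 16.881934
C = V + |VC|·bis = (-20.3656,10.8494)
T_A = V + ((C−V)·d_A)·d_A = V + 11.2779·d_A = (-8.4630,14.8665)
T_B = V + ((C−V)·d_B)·d_B = V + 11.2779·d_B = (-15.0930,-0.5527)
sweep = 180° − θ = 83.8330°

center=(-20.3656,10.8494) T_A=(-8.4630,14.8665) T_B=(-15.0930,-0.5527) sweep=83.8330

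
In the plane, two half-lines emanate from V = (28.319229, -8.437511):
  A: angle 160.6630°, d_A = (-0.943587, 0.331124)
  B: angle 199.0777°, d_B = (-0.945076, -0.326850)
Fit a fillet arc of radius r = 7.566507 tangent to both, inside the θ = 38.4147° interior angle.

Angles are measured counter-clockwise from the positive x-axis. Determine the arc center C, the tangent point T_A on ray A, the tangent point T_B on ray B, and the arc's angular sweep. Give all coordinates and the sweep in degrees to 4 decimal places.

center=(5.3199,-8.3855) T_A=(7.8254,-1.2458) T_B=(7.7930,-15.5364) sweep=141.5853

bisector direction at 179.8704° = (-0.999997,0.002263)
center distance |VC| = r/sin(θ/2) = 7.566507/sin(19.2074°) = 22.999355
C = V + |VC|·bis = (5.3199,-8.3855)
T_A = V + ((C−V)·d_A)·d_A = V + 21.7191·d_A = (7.8254,-1.2458)
T_B = V + ((C−V)·d_B)·d_B = V + 21.7191·d_B = (7.7930,-15.5364)
sweep = 180° − θ = 141.5853°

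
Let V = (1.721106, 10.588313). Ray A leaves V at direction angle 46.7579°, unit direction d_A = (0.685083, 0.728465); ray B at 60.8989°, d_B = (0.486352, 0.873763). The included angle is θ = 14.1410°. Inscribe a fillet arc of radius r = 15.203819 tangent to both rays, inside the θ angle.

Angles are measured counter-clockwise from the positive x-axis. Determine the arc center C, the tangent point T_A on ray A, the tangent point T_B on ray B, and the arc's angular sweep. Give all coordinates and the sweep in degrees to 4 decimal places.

bisector direction at 53.8284° = (0.590206,0.807253)
center distance |VC| = r/sin(θ/2) = 15.203819/sin(7.0705°) = 123.517367
C = V + |VC|·bis = (74.6217,110.2981)
T_A = V + ((C−V)·d_A)·d_A = V + 122.5781·d_A = (85.6972,99.8822)
T_B = V + ((C−V)·d_B)·d_B = V + 122.5781·d_B = (61.3372,117.6925)
sweep = 180° − θ = 165.8590°

center=(74.6217,110.2981) T_A=(85.6972,99.8822) T_B=(61.3372,117.6925) sweep=165.8590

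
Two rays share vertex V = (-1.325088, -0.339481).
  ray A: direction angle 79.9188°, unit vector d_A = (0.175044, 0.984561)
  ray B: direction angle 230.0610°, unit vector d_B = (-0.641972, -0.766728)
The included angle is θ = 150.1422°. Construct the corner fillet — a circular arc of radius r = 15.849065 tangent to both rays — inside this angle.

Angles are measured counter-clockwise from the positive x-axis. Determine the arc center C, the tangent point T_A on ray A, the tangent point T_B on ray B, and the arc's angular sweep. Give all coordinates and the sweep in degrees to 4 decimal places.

bisector direction at 154.9899° = (-0.906233,0.422778)
center distance |VC| = r/sin(θ/2) = 15.849065/sin(75.0711°) = 16.402718
C = V + |VC|·bis = (-16.1898,6.5952)
T_A = V + ((C−V)·d_A)·d_A = V + 4.2257·d_A = (-0.5854,3.8209)
T_B = V + ((C−V)·d_B)·d_B = V + 4.2257·d_B = (-4.0378,-3.5794)
sweep = 180° − θ = 29.8578°

center=(-16.1898,6.5952) T_A=(-0.5854,3.8209) T_B=(-4.0378,-3.5794) sweep=29.8578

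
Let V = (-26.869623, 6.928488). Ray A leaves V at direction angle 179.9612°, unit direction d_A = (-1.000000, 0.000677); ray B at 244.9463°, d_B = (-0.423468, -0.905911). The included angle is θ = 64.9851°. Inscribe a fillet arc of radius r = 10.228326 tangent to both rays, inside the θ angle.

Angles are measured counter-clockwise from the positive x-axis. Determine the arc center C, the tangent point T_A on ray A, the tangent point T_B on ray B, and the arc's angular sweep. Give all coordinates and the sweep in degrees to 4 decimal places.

center=(-42.9364,-3.2890) T_A=(-42.9295,6.9394) T_B=(-33.6705,-7.6203) sweep=115.0149

bisector direction at 212.4537° = (-0.843825,-0.536619)
center distance |VC| = r/sin(θ/2) = 10.228326/sin(32.4926°) = 19.040427
C = V + |VC|·bis = (-42.9364,-3.2890)
T_A = V + ((C−V)·d_A)·d_A = V + 16.0599·d_A = (-42.9295,6.9394)
T_B = V + ((C−V)·d_B)·d_B = V + 16.0599·d_B = (-33.6705,-7.6203)
sweep = 180° − θ = 115.0149°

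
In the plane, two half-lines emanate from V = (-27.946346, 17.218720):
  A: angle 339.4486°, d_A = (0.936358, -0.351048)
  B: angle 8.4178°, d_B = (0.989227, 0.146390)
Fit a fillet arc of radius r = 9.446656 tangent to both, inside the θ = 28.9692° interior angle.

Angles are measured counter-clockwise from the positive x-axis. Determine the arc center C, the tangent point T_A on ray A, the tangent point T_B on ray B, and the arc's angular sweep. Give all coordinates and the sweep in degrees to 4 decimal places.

bisector direction at 353.9332° = (0.994399,-0.105688)
center distance |VC| = r/sin(θ/2) = 9.446656/sin(14.4846°) = 37.768529
C = V + |VC|·bis = (9.6107,13.2270)
T_A = V + ((C−V)·d_A)·d_A = V + 36.5681·d_A = (6.2944,4.3816)
T_B = V + ((C−V)·d_B)·d_B = V + 36.5681·d_B = (8.2278,22.5719)
sweep = 180° − θ = 151.0308°

center=(9.6107,13.2270) T_A=(6.2944,4.3816) T_B=(8.2278,22.5719) sweep=151.0308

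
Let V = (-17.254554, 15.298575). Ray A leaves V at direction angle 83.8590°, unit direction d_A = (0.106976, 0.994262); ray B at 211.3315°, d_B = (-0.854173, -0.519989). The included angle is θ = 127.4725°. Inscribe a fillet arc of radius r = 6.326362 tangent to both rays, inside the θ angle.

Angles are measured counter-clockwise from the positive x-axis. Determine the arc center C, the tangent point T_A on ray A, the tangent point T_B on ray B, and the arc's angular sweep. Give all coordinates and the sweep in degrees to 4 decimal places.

center=(-23.2107,19.0791) T_A=(-16.9206,18.4024) T_B=(-19.9210,13.6753) sweep=52.5275

bisector direction at 147.5952° = (-0.844284,0.535897)
center distance |VC| = r/sin(θ/2) = 6.326362/sin(63.7362°) = 7.054636
C = V + |VC|·bis = (-23.2107,19.0791)
T_A = V + ((C−V)·d_A)·d_A = V + 3.1217·d_A = (-16.9206,18.4024)
T_B = V + ((C−V)·d_B)·d_B = V + 3.1217·d_B = (-19.9210,13.6753)
sweep = 180° − θ = 52.5275°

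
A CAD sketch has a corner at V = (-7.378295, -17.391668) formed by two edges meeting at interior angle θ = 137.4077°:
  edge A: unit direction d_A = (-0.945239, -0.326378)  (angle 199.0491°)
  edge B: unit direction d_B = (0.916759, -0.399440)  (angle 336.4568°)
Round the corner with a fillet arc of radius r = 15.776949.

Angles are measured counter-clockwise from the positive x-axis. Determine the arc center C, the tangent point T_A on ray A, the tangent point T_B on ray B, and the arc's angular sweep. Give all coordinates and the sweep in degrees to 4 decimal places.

center=(-8.0422,-34.3119) T_A=(-13.1915,-19.3989) T_B=(-1.7403,-19.8482) sweep=42.5923

bisector direction at 267.7529° = (-0.039208,-0.999231)
center distance |VC| = r/sin(θ/2) = 15.776949/sin(68.7039°) = 16.933223
C = V + |VC|·bis = (-8.0422,-34.3119)
T_A = V + ((C−V)·d_A)·d_A = V + 6.1500·d_A = (-13.1915,-19.3989)
T_B = V + ((C−V)·d_B)·d_B = V + 6.1500·d_B = (-1.7403,-19.8482)
sweep = 180° − θ = 42.5923°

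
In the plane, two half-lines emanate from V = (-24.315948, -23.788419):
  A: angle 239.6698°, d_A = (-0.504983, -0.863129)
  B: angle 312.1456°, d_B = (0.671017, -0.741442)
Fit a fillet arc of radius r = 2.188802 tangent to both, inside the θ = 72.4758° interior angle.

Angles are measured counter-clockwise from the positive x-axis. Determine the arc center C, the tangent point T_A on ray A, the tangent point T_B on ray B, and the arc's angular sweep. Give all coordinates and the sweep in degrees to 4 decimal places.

bisector direction at 275.9077° = (0.102926,-0.994689)
center distance |VC| = r/sin(θ/2) = 2.188802/sin(36.2379°) = 3.702684
C = V + |VC|·bis = (-23.9348,-27.4714)
T_A = V + ((C−V)·d_A)·d_A = V + 2.9865·d_A = (-25.8241,-26.3661)
T_B = V + ((C−V)·d_B)·d_B = V + 2.9865·d_B = (-22.3120,-26.0027)
sweep = 180° − θ = 107.5242°

center=(-23.9348,-27.4714) T_A=(-25.8241,-26.3661) T_B=(-22.3120,-26.0027) sweep=107.5242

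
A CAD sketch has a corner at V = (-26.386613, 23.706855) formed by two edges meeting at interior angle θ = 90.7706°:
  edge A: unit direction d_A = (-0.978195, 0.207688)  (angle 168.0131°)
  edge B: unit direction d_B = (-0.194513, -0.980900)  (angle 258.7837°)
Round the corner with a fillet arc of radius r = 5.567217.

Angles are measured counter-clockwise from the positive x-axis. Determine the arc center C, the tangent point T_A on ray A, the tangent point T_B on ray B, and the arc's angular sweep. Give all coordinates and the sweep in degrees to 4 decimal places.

center=(-32.9159,19.4018) T_A=(-31.7597,24.8477) T_B=(-27.4550,18.3189) sweep=89.2294

bisector direction at 213.3984° = (-0.834863,-0.550457)
center distance |VC| = r/sin(θ/2) = 5.567217/sin(45.3853°) = 7.820818
C = V + |VC|·bis = (-32.9159,19.4018)
T_A = V + ((C−V)·d_A)·d_A = V + 5.4928·d_A = (-31.7597,24.8477)
T_B = V + ((C−V)·d_B)·d_B = V + 5.4928·d_B = (-27.4550,18.3189)
sweep = 180° − θ = 89.2294°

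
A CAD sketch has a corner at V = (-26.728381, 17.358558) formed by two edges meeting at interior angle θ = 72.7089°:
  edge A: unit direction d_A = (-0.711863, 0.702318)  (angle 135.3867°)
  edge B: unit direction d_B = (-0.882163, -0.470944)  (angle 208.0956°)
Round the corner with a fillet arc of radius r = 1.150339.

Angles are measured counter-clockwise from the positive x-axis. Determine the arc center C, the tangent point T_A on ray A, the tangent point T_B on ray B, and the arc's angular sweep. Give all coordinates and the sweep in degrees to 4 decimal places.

bisector direction at 171.7412° = (-0.989629,0.143645)
center distance |VC| = r/sin(θ/2) = 1.150339/sin(36.3544°) = 1.940587
C = V + |VC|·bis = (-28.6488,17.6373)
T_A = V + ((C−V)·d_A)·d_A = V + 1.5629·d_A = (-27.8409,18.4562)
T_B = V + ((C−V)·d_B)·d_B = V + 1.5629·d_B = (-28.1071,16.6225)
sweep = 180° − θ = 107.2911°

center=(-28.6488,17.6373) T_A=(-27.8409,18.4562) T_B=(-28.1071,16.6225) sweep=107.2911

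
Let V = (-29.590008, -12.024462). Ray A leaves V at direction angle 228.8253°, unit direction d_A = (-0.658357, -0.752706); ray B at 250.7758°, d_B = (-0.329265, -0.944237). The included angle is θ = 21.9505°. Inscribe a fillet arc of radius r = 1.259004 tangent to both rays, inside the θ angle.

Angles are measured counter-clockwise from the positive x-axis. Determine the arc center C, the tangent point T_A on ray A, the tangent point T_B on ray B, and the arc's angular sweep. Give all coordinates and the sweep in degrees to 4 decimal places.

bisector direction at 239.8006° = (-0.503012,-0.864280)
center distance |VC| = r/sin(θ/2) = 1.259004/sin(10.9753°) = 6.612939
C = V + |VC|·bis = (-32.9164,-17.7399)
T_A = V + ((C−V)·d_A)·d_A = V + 6.4920·d_A = (-33.8641,-16.9110)
T_B = V + ((C−V)·d_B)·d_B = V + 6.4920·d_B = (-31.7276,-18.1544)
sweep = 180° − θ = 158.0495°

center=(-32.9164,-17.7399) T_A=(-33.8641,-16.9110) T_B=(-31.7276,-18.1544) sweep=158.0495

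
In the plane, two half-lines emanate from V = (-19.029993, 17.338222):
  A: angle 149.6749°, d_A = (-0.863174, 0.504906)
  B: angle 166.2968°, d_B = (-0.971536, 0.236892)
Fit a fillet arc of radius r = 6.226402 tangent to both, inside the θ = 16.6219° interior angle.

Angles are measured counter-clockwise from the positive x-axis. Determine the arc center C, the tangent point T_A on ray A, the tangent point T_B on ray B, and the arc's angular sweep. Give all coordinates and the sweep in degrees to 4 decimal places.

bisector direction at 157.9859° = (-0.927091,0.374836)
center distance |VC| = r/sin(θ/2) = 6.226402/sin(8.3110°) = 43.075780
C = V + |VC|·bis = (-58.9652,33.4846)
T_A = V + ((C−V)·d_A)·d_A = V + 42.6234·d_A = (-55.8214,38.8590)
T_B = V + ((C−V)·d_B)·d_B = V + 42.6234·d_B = (-60.4402,27.4354)
sweep = 180° − θ = 163.3781°

center=(-58.9652,33.4846) T_A=(-55.8214,38.8590) T_B=(-60.4402,27.4354) sweep=163.3781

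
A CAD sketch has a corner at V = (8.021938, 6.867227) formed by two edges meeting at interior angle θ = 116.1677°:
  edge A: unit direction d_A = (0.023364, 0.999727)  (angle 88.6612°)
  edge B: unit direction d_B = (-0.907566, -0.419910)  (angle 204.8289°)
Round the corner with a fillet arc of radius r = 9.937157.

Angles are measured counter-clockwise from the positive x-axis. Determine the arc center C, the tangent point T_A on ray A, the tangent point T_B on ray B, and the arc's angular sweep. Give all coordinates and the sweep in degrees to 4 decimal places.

center=(-1.7679,13.2869) T_A=(8.1665,13.0548) T_B=(2.4048,4.2683) sweep=63.8323

bisector direction at 146.7450° = (-0.836239,0.548365)
center distance |VC| = r/sin(θ/2) = 9.937157/sin(58.0838°) = 11.706988
C = V + |VC|·bis = (-1.7679,13.2869)
T_A = V + ((C−V)·d_A)·d_A = V + 6.1892·d_A = (8.1665,13.0548)
T_B = V + ((C−V)·d_B)·d_B = V + 6.1892·d_B = (2.4048,4.2683)
sweep = 180° − θ = 63.8323°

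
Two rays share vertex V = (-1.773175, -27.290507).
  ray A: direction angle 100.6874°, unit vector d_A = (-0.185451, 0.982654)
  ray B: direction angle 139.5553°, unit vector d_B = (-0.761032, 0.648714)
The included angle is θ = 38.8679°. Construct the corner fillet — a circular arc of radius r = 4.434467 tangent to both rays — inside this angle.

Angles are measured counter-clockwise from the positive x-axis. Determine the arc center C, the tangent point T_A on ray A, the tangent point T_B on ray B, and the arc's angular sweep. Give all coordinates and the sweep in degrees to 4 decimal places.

bisector direction at 120.1214° = (-0.501833,0.864964)
center distance |VC| = r/sin(θ/2) = 4.434467/sin(19.4339°) = 13.327926
C = V + |VC|·bis = (-8.4616,-15.7623)
T_A = V + ((C−V)·d_A)·d_A = V + 12.5686·d_A = (-4.1040,-14.9400)
T_B = V + ((C−V)·d_B)·d_B = V + 12.5686·d_B = (-11.3383,-19.1371)
sweep = 180° − θ = 141.1321°

center=(-8.4616,-15.7623) T_A=(-4.1040,-14.9400) T_B=(-11.3383,-19.1371) sweep=141.1321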